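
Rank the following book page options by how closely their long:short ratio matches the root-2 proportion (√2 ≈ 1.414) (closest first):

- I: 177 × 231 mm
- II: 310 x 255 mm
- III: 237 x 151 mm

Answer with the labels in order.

I, III, II

I: 231/177 ≈ 1.305 → |1.305 − 1.414| = 0.109
II: 310/255 ≈ 1.216 → |1.216 − 1.414| = 0.198
III: 237/151 ≈ 1.570 → |1.570 − 1.414| = 0.156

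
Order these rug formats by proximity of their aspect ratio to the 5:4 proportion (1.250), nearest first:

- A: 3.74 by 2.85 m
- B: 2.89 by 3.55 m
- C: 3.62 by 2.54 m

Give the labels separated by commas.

B, A, C

Ratios: A = 3.74 / 2.85 ≈ 1.312; B = 3.55 / 2.89 ≈ 1.228; C = 3.62 / 2.54 ≈ 1.425.
|Δ from 1.250|: A 0.062; B 0.022; C 0.175.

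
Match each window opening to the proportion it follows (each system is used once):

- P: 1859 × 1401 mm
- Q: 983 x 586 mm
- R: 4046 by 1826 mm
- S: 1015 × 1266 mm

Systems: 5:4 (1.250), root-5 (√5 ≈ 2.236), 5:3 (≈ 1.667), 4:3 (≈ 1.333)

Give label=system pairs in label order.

Ratios: P ≈ 1.327; Q ≈ 1.677; R ≈ 2.216; S ≈ 1.247.
Targets: 5:4 ≈ 1.250; root-5 ≈ 2.236; 5:3 ≈ 1.667; 4:3 ≈ 1.333.

P=4:3, Q=5:3, R=root-5, S=5:4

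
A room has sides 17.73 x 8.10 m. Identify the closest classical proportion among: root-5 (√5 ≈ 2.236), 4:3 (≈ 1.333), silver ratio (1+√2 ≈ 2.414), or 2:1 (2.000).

Ratio = 17.73 / 8.10 ≈ 2.189.
Distances: root-5 2.236 (Δ 0.047); 4:3 1.333 (Δ 0.856); silver ratio 2.414 (Δ 0.225); 2:1 2.000 (Δ 0.189).

root-5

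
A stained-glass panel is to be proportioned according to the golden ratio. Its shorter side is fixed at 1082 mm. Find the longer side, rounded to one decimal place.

1750.7 mm

golden ratio ≈ 1.61803.
Longer side = 1082 × 1.61803 ≈ 1750.708 → 1750.7 mm.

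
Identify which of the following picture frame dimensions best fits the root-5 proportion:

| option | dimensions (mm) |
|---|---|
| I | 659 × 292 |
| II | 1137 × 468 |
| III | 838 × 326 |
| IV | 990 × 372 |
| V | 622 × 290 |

Target root-5 ≈ 2.236.
I: 2.257 (Δ0.021)  II: 2.429 (Δ0.193)  III: 2.571 (Δ0.335)  IV: 2.661 (Δ0.425)  V: 2.145 (Δ0.091)

I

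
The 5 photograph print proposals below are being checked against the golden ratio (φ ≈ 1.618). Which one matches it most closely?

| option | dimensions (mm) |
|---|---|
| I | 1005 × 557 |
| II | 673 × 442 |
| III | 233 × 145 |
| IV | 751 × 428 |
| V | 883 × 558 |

III

Ratios (long/short): I ≈ 1.804; II ≈ 1.523; III ≈ 1.607; IV ≈ 1.755; V ≈ 1.582.
golden ratio ≈ 1.618; option III is nearest (Δ 0.011).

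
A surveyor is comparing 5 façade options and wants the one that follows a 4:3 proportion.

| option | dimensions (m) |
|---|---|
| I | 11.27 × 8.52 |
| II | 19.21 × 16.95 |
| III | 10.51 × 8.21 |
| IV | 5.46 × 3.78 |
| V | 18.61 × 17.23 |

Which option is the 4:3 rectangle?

Target 4:3 ≈ 1.333.
I: 1.323 (Δ0.010)  II: 1.133 (Δ0.200)  III: 1.280 (Δ0.053)  IV: 1.444 (Δ0.111)  V: 1.080 (Δ0.253)

I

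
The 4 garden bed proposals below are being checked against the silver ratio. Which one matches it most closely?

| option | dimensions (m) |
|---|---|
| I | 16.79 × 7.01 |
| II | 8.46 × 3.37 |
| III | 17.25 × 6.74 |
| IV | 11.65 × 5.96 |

I

Target silver ratio ≈ 2.414.
I: 2.395 (Δ0.019)  II: 2.510 (Δ0.096)  III: 2.559 (Δ0.145)  IV: 1.955 (Δ0.459)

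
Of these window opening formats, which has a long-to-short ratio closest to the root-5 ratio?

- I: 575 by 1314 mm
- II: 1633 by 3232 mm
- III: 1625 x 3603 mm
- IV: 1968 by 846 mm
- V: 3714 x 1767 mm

Target root-5 ≈ 2.236.
I: 2.285 (Δ0.049)  II: 1.979 (Δ0.257)  III: 2.217 (Δ0.019)  IV: 2.326 (Δ0.090)  V: 2.102 (Δ0.134)

III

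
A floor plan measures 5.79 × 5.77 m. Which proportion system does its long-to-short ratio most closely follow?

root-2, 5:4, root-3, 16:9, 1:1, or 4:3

1:1

Ratio = 5.79 / 5.77 ≈ 1.003.
Distances: root-2 1.414 (Δ 0.411); 5:4 1.250 (Δ 0.247); root-3 1.732 (Δ 0.729); 16:9 1.778 (Δ 0.775); 1:1 1.000 (Δ 0.003); 4:3 1.333 (Δ 0.330).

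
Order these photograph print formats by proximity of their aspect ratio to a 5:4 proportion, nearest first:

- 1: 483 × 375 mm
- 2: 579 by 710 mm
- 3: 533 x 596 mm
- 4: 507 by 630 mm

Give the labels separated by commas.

4, 2, 1, 3

Ratios: 1 = 483 / 375 ≈ 1.288; 2 = 710 / 579 ≈ 1.226; 3 = 596 / 533 ≈ 1.118; 4 = 630 / 507 ≈ 1.243.
|Δ from 1.250|: 1 0.038; 2 0.024; 3 0.132; 4 0.007.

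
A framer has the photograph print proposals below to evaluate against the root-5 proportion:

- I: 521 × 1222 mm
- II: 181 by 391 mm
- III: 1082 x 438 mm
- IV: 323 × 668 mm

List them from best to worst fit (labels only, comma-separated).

II, I, IV, III

Ratios: I = 1222 / 521 ≈ 2.345; II = 391 / 181 ≈ 2.160; III = 1082 / 438 ≈ 2.470; IV = 668 / 323 ≈ 2.068.
|Δ from 2.236|: I 0.109; II 0.076; III 0.234; IV 0.168.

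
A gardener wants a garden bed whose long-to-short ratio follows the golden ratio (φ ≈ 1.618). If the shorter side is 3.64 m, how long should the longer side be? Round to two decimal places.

golden ratio ≈ 1.61803.
Longer side = 3.64 × 1.61803 ≈ 5.8896 → 5.89 m.

5.89 m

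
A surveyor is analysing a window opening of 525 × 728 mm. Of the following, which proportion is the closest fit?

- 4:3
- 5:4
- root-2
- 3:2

root-2

Ratio = 728 / 525 ≈ 1.387.
Distances: 4:3 1.333 (Δ 0.054); 5:4 1.250 (Δ 0.137); root-2 1.414 (Δ 0.027); 3:2 1.500 (Δ 0.113).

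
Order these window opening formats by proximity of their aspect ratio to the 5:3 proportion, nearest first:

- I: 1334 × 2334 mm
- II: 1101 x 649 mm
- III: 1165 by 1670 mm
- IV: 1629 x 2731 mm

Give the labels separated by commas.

I: 2334/1334 ≈ 1.750 → |1.750 − 1.667| = 0.083
II: 1101/649 ≈ 1.696 → |1.696 − 1.667| = 0.029
III: 1670/1165 ≈ 1.433 → |1.433 − 1.667| = 0.234
IV: 2731/1629 ≈ 1.676 → |1.676 − 1.667| = 0.009

IV, II, I, III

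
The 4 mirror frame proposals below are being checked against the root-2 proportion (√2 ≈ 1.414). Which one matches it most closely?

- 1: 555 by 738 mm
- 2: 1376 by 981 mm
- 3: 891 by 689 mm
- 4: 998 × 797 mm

2

Target root-2 ≈ 1.414.
1: 1.330 (Δ0.084)  2: 1.403 (Δ0.011)  3: 1.293 (Δ0.121)  4: 1.252 (Δ0.162)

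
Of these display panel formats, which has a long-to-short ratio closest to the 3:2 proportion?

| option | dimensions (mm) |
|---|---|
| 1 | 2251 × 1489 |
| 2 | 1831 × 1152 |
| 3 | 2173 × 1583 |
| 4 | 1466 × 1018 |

1

Target 3:2 ≈ 1.500.
1: 1.512 (Δ0.012)  2: 1.589 (Δ0.089)  3: 1.373 (Δ0.127)  4: 1.440 (Δ0.060)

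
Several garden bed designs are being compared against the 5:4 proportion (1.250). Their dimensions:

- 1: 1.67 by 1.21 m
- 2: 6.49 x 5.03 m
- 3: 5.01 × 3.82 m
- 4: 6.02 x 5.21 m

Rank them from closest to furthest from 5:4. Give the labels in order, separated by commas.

2, 3, 4, 1

1: 1.67/1.21 ≈ 1.380 → |1.380 − 1.250| = 0.130
2: 6.49/5.03 ≈ 1.290 → |1.290 − 1.250| = 0.040
3: 5.01/3.82 ≈ 1.312 → |1.312 − 1.250| = 0.062
4: 6.02/5.21 ≈ 1.155 → |1.155 − 1.250| = 0.095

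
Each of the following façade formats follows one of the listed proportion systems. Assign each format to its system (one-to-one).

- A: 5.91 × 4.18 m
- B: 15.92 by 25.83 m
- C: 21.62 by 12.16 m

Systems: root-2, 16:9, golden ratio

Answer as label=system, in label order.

Ratios: A ≈ 1.414; B ≈ 1.622; C ≈ 1.778.
Targets: root-2 ≈ 1.414; 16:9 ≈ 1.778; golden ratio ≈ 1.618.

A=root-2, B=golden ratio, C=16:9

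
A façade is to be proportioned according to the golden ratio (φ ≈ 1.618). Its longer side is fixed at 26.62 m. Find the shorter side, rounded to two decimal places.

16.45 m

golden ratio ≈ 1.61803.
Shorter side = 26.62 ÷ 1.61803 ≈ 16.4521 → 16.45 m.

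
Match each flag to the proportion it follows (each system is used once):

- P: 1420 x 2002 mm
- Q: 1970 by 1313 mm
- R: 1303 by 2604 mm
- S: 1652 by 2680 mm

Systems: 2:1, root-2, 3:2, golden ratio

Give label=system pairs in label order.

Ratios: P ≈ 1.410; Q ≈ 1.500; R ≈ 1.998; S ≈ 1.622.
Targets: 2:1 ≈ 2.000; root-2 ≈ 1.414; 3:2 ≈ 1.500; golden ratio ≈ 1.618.

P=root-2, Q=3:2, R=2:1, S=golden ratio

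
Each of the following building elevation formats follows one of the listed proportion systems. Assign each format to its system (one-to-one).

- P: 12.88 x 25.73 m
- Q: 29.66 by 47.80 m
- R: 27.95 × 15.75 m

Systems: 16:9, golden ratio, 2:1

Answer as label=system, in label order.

Ratios: P ≈ 1.998; Q ≈ 1.612; R ≈ 1.775.
Targets: 16:9 ≈ 1.778; golden ratio ≈ 1.618; 2:1 ≈ 2.000.

P=2:1, Q=golden ratio, R=16:9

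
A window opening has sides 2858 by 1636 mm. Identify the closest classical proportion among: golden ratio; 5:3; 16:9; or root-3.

2858/1636 ≈ 1.747. Nearest candidates are root-3 (1.732, off by 0.015) and 16:9 (1.778, off by 0.031).

root-3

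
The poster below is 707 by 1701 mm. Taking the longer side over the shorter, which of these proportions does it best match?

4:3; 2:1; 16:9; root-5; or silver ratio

silver ratio

Ratio = 1701 / 707 ≈ 2.406.
Distances: 4:3 1.333 (Δ 1.073); 2:1 2.000 (Δ 0.406); 16:9 1.778 (Δ 0.628); root-5 2.236 (Δ 0.170); silver ratio 2.414 (Δ 0.008).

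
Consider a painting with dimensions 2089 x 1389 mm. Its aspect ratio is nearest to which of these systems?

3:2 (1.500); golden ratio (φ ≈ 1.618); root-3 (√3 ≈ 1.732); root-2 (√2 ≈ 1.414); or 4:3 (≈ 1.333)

2089/1389 ≈ 1.504. Nearest candidates are 3:2 (1.500, off by 0.004) and root-2 (1.414, off by 0.090).

3:2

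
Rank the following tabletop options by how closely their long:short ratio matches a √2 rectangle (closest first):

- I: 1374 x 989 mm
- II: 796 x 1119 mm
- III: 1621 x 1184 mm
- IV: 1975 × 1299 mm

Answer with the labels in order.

II, I, III, IV

I: 1374/989 ≈ 1.389 → |1.389 − 1.414| = 0.025
II: 1119/796 ≈ 1.406 → |1.406 − 1.414| = 0.008
III: 1621/1184 ≈ 1.369 → |1.369 − 1.414| = 0.045
IV: 1975/1299 ≈ 1.520 → |1.520 − 1.414| = 0.106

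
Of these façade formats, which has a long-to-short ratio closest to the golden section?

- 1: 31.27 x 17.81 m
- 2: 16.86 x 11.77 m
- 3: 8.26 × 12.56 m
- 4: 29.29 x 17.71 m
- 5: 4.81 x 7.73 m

Ratios (long/short): 1 ≈ 1.756; 2 ≈ 1.432; 3 ≈ 1.521; 4 ≈ 1.654; 5 ≈ 1.607.
golden ratio ≈ 1.618; option 5 is nearest (Δ 0.011).

5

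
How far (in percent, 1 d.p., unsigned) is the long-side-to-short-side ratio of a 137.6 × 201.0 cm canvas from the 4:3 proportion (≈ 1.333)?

9.6%

Ratio = 201.0 / 137.6 ≈ 1.4608.
Ideal 4:3 ≈ 1.3333. |1.4608 − 1.3333| / 1.3333 ≈ 9.56% → 9.6%.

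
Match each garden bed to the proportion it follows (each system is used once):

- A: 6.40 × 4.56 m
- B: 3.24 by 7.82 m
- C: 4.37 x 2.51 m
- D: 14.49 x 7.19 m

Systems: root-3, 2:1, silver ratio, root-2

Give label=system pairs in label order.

A=root-2, B=silver ratio, C=root-3, D=2:1

Ratios: A ≈ 1.404; B ≈ 2.414; C ≈ 1.741; D ≈ 2.015.
Targets: root-3 ≈ 1.732; 2:1 ≈ 2.000; silver ratio ≈ 2.414; root-2 ≈ 1.414.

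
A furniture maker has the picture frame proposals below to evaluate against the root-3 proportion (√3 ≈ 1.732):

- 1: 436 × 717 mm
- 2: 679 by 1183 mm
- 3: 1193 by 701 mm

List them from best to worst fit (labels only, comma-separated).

2, 3, 1

1: 717/436 ≈ 1.644 → |1.644 − 1.732| = 0.088
2: 1183/679 ≈ 1.742 → |1.742 − 1.732| = 0.010
3: 1193/701 ≈ 1.702 → |1.702 − 1.732| = 0.030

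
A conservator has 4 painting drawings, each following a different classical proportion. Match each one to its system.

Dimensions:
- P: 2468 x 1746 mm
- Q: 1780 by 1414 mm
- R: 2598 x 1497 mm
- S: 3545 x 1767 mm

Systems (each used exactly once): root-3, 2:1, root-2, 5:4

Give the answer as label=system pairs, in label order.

P=root-2, Q=5:4, R=root-3, S=2:1

Ratios: P ≈ 1.414; Q ≈ 1.259; R ≈ 1.735; S ≈ 2.006.
Targets: root-3 ≈ 1.732; 2:1 ≈ 2.000; root-2 ≈ 1.414; 5:4 ≈ 1.250.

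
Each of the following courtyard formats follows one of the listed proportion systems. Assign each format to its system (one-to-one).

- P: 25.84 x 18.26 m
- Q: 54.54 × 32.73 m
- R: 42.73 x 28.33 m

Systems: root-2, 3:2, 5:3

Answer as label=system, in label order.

Ratios: P ≈ 1.415; Q ≈ 1.666; R ≈ 1.508.
Targets: root-2 ≈ 1.414; 3:2 ≈ 1.500; 5:3 ≈ 1.667.

P=root-2, Q=5:3, R=3:2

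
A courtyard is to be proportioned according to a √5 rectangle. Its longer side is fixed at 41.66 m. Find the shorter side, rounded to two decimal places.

root-5 ≈ 2.23607.
Shorter side = 41.66 ÷ 2.23607 ≈ 18.6309 → 18.63 m.

18.63 m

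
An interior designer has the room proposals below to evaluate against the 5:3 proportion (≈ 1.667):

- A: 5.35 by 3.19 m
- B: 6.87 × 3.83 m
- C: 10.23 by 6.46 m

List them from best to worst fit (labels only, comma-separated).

A, C, B

A: 5.35/3.19 ≈ 1.677 → |1.677 − 1.667| = 0.010
B: 6.87/3.83 ≈ 1.794 → |1.794 − 1.667| = 0.127
C: 10.23/6.46 ≈ 1.584 → |1.584 − 1.667| = 0.083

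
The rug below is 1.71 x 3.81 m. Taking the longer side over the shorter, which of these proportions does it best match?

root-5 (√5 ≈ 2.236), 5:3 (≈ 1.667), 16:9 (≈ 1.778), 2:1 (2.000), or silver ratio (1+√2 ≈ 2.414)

Ratio = 3.81 / 1.71 ≈ 2.228.
Distances: root-5 2.236 (Δ 0.008); 5:3 1.667 (Δ 0.561); 16:9 1.778 (Δ 0.450); 2:1 2.000 (Δ 0.228); silver ratio 2.414 (Δ 0.186).

root-5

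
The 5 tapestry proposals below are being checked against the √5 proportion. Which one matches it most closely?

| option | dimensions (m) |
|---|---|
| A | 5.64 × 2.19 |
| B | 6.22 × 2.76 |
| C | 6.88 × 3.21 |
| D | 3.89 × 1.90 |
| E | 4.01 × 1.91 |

B

Target root-5 ≈ 2.236.
A: 2.575 (Δ0.339)  B: 2.254 (Δ0.018)  C: 2.143 (Δ0.093)  D: 2.047 (Δ0.189)  E: 2.099 (Δ0.137)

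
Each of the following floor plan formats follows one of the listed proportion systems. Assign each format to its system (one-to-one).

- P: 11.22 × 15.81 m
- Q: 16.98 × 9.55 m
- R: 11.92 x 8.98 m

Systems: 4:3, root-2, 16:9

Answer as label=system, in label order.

Ratios: P ≈ 1.409; Q ≈ 1.778; R ≈ 1.327.
Targets: 4:3 ≈ 1.333; root-2 ≈ 1.414; 16:9 ≈ 1.778.

P=root-2, Q=16:9, R=4:3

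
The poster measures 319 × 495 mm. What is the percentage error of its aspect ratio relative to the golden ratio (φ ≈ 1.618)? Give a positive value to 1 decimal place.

4.1%

Ratio = 495 / 319 ≈ 1.5517.
Ideal golden ratio ≈ 1.6180. |1.5517 − 1.6180| / 1.6180 ≈ 4.10% → 4.1%.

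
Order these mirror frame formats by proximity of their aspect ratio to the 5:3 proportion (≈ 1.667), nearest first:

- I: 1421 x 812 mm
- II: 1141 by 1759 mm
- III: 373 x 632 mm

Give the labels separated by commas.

III, I, II

I: 1421/812 ≈ 1.750 → |1.750 − 1.667| = 0.083
II: 1759/1141 ≈ 1.542 → |1.542 − 1.667| = 0.125
III: 632/373 ≈ 1.694 → |1.694 − 1.667| = 0.027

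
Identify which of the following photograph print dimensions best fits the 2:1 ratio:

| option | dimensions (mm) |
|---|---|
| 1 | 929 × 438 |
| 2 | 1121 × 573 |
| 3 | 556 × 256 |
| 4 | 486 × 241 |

Ratios (long/short): 1 ≈ 2.121; 2 ≈ 1.956; 3 ≈ 2.172; 4 ≈ 2.017.
2:1 ≈ 2.000; option 4 is nearest (Δ 0.017).

4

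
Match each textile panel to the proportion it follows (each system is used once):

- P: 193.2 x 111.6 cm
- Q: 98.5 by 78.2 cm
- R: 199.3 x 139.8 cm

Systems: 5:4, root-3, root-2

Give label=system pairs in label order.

P=root-3, Q=5:4, R=root-2

P = 193.2/111.6 ≈ 1.731 → root-3 (1.732)
Q = 98.5/78.2 ≈ 1.260 → 5:4 (1.250)
R = 199.3/139.8 ≈ 1.426 → root-2 (1.414)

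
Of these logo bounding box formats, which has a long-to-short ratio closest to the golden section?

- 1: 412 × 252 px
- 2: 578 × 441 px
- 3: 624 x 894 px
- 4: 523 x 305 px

1

Target golden ratio ≈ 1.618.
1: 1.635 (Δ0.017)  2: 1.311 (Δ0.307)  3: 1.433 (Δ0.185)  4: 1.715 (Δ0.097)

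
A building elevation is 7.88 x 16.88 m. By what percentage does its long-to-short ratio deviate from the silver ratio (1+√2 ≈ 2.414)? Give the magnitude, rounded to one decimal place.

Ratio = 16.88 / 7.88 ≈ 2.1421.
Ideal silver ratio ≈ 2.4142. |2.1421 − 2.4142| / 2.4142 ≈ 11.27% → 11.3%.

11.3%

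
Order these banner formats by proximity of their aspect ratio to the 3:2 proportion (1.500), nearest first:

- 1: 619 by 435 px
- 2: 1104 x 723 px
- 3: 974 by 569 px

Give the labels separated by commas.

2, 1, 3

Ratios: 1 = 619 / 435 ≈ 1.423; 2 = 1104 / 723 ≈ 1.527; 3 = 974 / 569 ≈ 1.712.
|Δ from 1.500|: 1 0.077; 2 0.027; 3 0.212.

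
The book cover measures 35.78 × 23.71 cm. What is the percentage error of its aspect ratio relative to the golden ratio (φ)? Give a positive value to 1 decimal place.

6.7%

Ratio = 35.78 / 23.71 ≈ 1.5091.
Ideal golden ratio ≈ 1.6180. |1.5091 − 1.6180| / 1.6180 ≈ 6.73% → 6.7%.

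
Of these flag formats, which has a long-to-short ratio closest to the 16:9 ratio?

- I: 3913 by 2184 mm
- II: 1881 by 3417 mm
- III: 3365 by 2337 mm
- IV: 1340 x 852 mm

Target 16:9 ≈ 1.778.
I: 1.792 (Δ0.014)  II: 1.817 (Δ0.039)  III: 1.440 (Δ0.338)  IV: 1.573 (Δ0.205)

I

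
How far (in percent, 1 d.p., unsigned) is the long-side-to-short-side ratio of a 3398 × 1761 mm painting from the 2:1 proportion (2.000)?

3.5%

Ratio = 3398 / 1761 ≈ 1.9296.
Ideal 2:1 = 2.0000. |1.9296 − 2.0000| / 2.0000 ≈ 3.52% → 3.5%.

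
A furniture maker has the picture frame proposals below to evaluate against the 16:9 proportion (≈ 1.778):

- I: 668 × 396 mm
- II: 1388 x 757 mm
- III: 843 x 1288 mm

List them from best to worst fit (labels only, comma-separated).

II, I, III

Ratios: I = 668 / 396 ≈ 1.687; II = 1388 / 757 ≈ 1.834; III = 1288 / 843 ≈ 1.528.
|Δ from 1.778|: I 0.091; II 0.056; III 0.250.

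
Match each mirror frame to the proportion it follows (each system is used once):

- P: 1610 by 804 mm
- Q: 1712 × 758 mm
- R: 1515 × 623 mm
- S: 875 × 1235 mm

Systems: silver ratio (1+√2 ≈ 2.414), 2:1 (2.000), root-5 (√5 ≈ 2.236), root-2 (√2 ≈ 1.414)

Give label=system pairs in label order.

P=2:1, Q=root-5, R=silver ratio, S=root-2

P = 1610/804 ≈ 2.002 → 2:1 (2.000)
Q = 1712/758 ≈ 2.259 → root-5 (2.236)
R = 1515/623 ≈ 2.432 → silver ratio (2.414)
S = 1235/875 ≈ 1.411 → root-2 (1.414)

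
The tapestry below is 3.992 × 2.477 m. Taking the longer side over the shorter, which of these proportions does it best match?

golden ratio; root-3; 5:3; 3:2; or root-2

Ratio = 3.992 / 2.477 ≈ 1.612.
Distances: golden ratio 1.618 (Δ 0.006); root-3 1.732 (Δ 0.120); 5:3 1.667 (Δ 0.055); 3:2 1.500 (Δ 0.112); root-2 1.414 (Δ 0.198).

golden ratio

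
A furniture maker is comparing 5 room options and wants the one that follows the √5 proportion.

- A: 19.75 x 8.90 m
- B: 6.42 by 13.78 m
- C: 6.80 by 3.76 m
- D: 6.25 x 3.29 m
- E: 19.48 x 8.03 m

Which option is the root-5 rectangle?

A

Target root-5 ≈ 2.236.
A: 2.219 (Δ0.017)  B: 2.146 (Δ0.090)  C: 1.809 (Δ0.427)  D: 1.900 (Δ0.336)  E: 2.426 (Δ0.190)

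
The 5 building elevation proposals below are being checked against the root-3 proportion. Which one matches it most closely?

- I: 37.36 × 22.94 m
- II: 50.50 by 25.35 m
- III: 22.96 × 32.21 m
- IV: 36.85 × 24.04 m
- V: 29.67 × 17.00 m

V

Ratios (long/short): I ≈ 1.629; II ≈ 1.992; III ≈ 1.403; IV ≈ 1.533; V ≈ 1.745.
root-3 ≈ 1.732; option V is nearest (Δ 0.013).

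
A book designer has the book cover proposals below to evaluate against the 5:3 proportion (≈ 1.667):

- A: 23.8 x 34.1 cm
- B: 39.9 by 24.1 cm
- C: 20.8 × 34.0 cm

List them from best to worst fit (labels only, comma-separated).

Ratios: A = 34.1 / 23.8 ≈ 1.433; B = 39.9 / 24.1 ≈ 1.656; C = 34.0 / 20.8 ≈ 1.635.
|Δ from 1.667|: A 0.234; B 0.011; C 0.032.

B, C, A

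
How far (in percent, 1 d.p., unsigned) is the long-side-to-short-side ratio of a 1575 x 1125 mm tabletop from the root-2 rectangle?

1.0%

Ratio = 1575 / 1125 ≈ 1.4000.
Ideal root-2 ≈ 1.4142. |1.4000 − 1.4142| / 1.4142 ≈ 1.00% → 1.0%.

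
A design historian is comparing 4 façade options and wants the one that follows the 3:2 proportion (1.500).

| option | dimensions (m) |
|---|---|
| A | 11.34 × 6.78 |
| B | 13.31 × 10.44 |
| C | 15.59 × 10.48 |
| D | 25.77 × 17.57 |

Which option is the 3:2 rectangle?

Target 3:2 ≈ 1.500.
A: 1.673 (Δ0.173)  B: 1.275 (Δ0.225)  C: 1.488 (Δ0.012)  D: 1.467 (Δ0.033)

C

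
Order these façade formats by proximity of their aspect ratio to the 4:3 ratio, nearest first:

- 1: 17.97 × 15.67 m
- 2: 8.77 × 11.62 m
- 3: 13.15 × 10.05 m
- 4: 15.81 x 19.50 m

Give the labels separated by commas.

2, 3, 4, 1

Ratios: 1 = 17.97 / 15.67 ≈ 1.147; 2 = 11.62 / 8.77 ≈ 1.325; 3 = 13.15 / 10.05 ≈ 1.308; 4 = 19.50 / 15.81 ≈ 1.233.
|Δ from 1.333|: 1 0.186; 2 0.008; 3 0.025; 4 0.100.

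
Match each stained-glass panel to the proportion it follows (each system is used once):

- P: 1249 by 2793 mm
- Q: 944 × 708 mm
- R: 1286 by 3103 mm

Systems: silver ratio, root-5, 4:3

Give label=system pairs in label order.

P=root-5, Q=4:3, R=silver ratio

P = 2793/1249 ≈ 2.236 → root-5 (2.236)
Q = 944/708 ≈ 1.333 → 4:3 (1.333)
R = 3103/1286 ≈ 2.413 → silver ratio (2.414)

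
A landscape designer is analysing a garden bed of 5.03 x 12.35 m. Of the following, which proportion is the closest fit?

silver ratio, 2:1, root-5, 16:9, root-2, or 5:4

silver ratio

12.35/5.03 ≈ 2.455. Nearest candidates are silver ratio (2.414, off by 0.041) and root-5 (2.236, off by 0.219).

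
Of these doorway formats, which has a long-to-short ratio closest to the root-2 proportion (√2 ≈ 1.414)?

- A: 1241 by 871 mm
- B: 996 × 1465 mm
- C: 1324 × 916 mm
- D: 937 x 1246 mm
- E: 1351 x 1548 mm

A

Target root-2 ≈ 1.414.
A: 1.425 (Δ0.011)  B: 1.471 (Δ0.057)  C: 1.445 (Δ0.031)  D: 1.330 (Δ0.084)  E: 1.146 (Δ0.268)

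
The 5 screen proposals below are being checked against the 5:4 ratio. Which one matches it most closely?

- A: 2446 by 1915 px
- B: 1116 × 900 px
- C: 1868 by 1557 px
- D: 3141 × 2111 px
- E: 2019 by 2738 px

B

Target 5:4 ≈ 1.250.
A: 1.277 (Δ0.027)  B: 1.240 (Δ0.010)  C: 1.200 (Δ0.050)  D: 1.488 (Δ0.238)  E: 1.356 (Δ0.106)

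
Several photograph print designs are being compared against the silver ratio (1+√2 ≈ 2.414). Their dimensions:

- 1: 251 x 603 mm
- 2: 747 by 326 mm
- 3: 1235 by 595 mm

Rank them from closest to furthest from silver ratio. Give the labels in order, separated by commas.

1, 2, 3

Ratios: 1 = 603 / 251 ≈ 2.402; 2 = 747 / 326 ≈ 2.291; 3 = 1235 / 595 ≈ 2.076.
|Δ from 2.414|: 1 0.012; 2 0.123; 3 0.338.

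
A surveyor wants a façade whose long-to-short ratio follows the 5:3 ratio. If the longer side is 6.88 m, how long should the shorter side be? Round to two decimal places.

4.13 m

5:3 ≈ 1.66667.
Shorter side = 6.88 ÷ 1.66667 ≈ 4.1280 → 4.13 m.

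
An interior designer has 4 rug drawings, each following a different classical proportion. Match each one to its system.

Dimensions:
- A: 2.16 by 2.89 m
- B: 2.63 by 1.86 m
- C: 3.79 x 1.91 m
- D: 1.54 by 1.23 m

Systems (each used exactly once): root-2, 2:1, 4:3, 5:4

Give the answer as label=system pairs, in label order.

A = 2.89/2.16 ≈ 1.338 → 4:3 (1.333)
B = 2.63/1.86 ≈ 1.414 → root-2 (1.414)
C = 3.79/1.91 ≈ 1.984 → 2:1 (2.000)
D = 1.54/1.23 ≈ 1.252 → 5:4 (1.250)

A=4:3, B=root-2, C=2:1, D=5:4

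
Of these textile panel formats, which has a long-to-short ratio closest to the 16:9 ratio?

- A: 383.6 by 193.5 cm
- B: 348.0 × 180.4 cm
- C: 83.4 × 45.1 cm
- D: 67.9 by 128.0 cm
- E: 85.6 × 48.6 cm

E

Target 16:9 ≈ 1.778.
A: 1.982 (Δ0.204)  B: 1.929 (Δ0.151)  C: 1.849 (Δ0.071)  D: 1.885 (Δ0.107)  E: 1.761 (Δ0.017)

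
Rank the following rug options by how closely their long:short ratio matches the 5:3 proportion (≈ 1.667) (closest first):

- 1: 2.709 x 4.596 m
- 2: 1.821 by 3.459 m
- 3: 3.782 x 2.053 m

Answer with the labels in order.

1, 3, 2

Ratios: 1 = 4.596 / 2.709 ≈ 1.697; 2 = 3.459 / 1.821 ≈ 1.900; 3 = 3.782 / 2.053 ≈ 1.842.
|Δ from 1.667|: 1 0.030; 2 0.233; 3 0.175.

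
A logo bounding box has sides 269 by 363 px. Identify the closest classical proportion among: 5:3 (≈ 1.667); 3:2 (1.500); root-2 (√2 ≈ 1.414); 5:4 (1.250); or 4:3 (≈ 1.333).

363/269 ≈ 1.349. Nearest candidates are 4:3 (1.333, off by 0.016) and root-2 (1.414, off by 0.065).

4:3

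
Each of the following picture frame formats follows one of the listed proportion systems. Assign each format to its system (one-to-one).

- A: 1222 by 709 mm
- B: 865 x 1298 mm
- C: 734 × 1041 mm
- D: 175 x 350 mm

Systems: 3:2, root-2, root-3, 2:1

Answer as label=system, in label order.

Ratios: A ≈ 1.724; B ≈ 1.501; C ≈ 1.418; D ≈ 2.000.
Targets: 3:2 ≈ 1.500; root-2 ≈ 1.414; root-3 ≈ 1.732; 2:1 ≈ 2.000.

A=root-3, B=3:2, C=root-2, D=2:1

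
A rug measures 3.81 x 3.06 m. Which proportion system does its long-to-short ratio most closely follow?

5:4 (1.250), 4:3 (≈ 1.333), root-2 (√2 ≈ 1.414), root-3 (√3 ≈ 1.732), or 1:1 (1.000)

5:4

Ratio = 3.81 / 3.06 ≈ 1.245.
Distances: 5:4 1.250 (Δ 0.005); 4:3 1.333 (Δ 0.088); root-2 1.414 (Δ 0.169); root-3 1.732 (Δ 0.487); 1:1 1.000 (Δ 0.245).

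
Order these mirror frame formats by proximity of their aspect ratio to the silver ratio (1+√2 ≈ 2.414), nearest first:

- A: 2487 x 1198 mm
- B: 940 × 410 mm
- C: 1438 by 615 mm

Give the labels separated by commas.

Ratios: A = 2487 / 1198 ≈ 2.076; B = 940 / 410 ≈ 2.293; C = 1438 / 615 ≈ 2.338.
|Δ from 2.414|: A 0.338; B 0.121; C 0.076.

C, B, A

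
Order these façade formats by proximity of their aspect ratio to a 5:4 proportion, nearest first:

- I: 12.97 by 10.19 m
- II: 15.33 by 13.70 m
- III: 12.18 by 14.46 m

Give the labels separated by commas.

I, III, II

Ratios: I = 12.97 / 10.19 ≈ 1.273; II = 15.33 / 13.70 ≈ 1.119; III = 14.46 / 12.18 ≈ 1.187.
|Δ from 1.250|: I 0.023; II 0.131; III 0.063.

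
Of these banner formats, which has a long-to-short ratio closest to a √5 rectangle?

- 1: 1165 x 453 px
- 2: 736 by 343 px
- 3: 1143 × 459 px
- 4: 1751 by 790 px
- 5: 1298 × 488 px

4

Target root-5 ≈ 2.236.
1: 2.572 (Δ0.336)  2: 2.146 (Δ0.090)  3: 2.490 (Δ0.254)  4: 2.216 (Δ0.020)  5: 2.660 (Δ0.424)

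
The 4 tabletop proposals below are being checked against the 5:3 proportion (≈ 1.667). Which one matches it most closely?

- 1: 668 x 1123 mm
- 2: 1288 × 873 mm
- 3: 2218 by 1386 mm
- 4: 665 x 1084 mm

Ratios (long/short): 1 ≈ 1.681; 2 ≈ 1.475; 3 ≈ 1.600; 4 ≈ 1.630.
5:3 ≈ 1.667; option 1 is nearest (Δ 0.014).

1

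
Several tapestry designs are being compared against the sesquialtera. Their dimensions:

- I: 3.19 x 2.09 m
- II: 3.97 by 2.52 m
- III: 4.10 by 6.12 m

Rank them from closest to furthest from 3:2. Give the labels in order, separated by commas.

I: 3.19/2.09 ≈ 1.526 → |1.526 − 1.500| = 0.026
II: 3.97/2.52 ≈ 1.575 → |1.575 − 1.500| = 0.075
III: 6.12/4.10 ≈ 1.493 → |1.493 − 1.500| = 0.007

III, I, II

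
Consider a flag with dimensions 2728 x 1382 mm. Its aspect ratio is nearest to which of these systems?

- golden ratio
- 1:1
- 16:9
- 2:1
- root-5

2:1

Ratio = 2728 / 1382 ≈ 1.974.
Distances: golden ratio 1.618 (Δ 0.356); 1:1 1.000 (Δ 0.974); 16:9 1.778 (Δ 0.196); 2:1 2.000 (Δ 0.026); root-5 2.236 (Δ 0.262).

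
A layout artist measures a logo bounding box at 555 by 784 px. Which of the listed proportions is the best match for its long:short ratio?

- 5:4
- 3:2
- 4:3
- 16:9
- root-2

784/555 ≈ 1.413. Nearest candidates are root-2 (1.414, off by 0.001) and 4:3 (1.333, off by 0.080).

root-2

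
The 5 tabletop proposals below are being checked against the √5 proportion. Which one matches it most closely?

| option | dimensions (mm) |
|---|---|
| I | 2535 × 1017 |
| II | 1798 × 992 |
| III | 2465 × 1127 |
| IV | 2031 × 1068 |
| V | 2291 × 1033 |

V

Ratios (long/short): I ≈ 2.493; II ≈ 1.812; III ≈ 2.187; IV ≈ 1.902; V ≈ 2.218.
root-5 ≈ 2.236; option V is nearest (Δ 0.018).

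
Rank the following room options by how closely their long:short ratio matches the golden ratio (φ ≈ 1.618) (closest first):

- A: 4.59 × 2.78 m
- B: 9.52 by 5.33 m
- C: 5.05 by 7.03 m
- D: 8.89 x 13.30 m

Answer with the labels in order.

A, D, B, C

Ratios: A = 4.59 / 2.78 ≈ 1.651; B = 9.52 / 5.33 ≈ 1.786; C = 7.03 / 5.05 ≈ 1.392; D = 13.30 / 8.89 ≈ 1.496.
|Δ from 1.618|: A 0.033; B 0.168; C 0.226; D 0.122.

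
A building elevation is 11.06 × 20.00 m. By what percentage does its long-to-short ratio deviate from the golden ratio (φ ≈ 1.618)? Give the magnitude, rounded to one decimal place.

Ratio = 20.00 / 11.06 ≈ 1.8083.
Ideal golden ratio ≈ 1.6180. |1.8083 − 1.6180| / 1.6180 ≈ 11.76% → 11.8%.

11.8%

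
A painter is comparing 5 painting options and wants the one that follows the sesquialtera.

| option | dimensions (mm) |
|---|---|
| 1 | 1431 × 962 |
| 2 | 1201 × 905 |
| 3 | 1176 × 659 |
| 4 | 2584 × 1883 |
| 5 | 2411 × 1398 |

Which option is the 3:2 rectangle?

Ratios (long/short): 1 ≈ 1.488; 2 ≈ 1.327; 3 ≈ 1.785; 4 ≈ 1.372; 5 ≈ 1.725.
3:2 ≈ 1.500; option 1 is nearest (Δ 0.012).

1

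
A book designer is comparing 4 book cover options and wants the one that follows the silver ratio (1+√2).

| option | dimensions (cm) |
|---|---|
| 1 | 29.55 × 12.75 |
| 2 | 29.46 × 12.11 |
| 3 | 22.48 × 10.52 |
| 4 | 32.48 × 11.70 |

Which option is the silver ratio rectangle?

Ratios (long/short): 1 ≈ 2.318; 2 ≈ 2.433; 3 ≈ 2.137; 4 ≈ 2.776.
silver ratio ≈ 2.414; option 2 is nearest (Δ 0.019).

2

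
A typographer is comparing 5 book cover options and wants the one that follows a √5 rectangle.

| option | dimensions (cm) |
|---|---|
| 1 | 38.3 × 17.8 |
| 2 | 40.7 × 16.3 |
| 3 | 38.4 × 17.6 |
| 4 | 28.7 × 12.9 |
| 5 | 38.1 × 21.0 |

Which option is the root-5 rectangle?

4

Target root-5 ≈ 2.236.
1: 2.152 (Δ0.084)  2: 2.497 (Δ0.261)  3: 2.182 (Δ0.054)  4: 2.225 (Δ0.011)  5: 1.814 (Δ0.422)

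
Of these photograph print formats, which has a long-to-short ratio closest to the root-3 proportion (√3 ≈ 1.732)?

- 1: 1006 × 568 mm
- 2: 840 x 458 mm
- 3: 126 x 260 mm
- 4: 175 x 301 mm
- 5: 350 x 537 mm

4

Target root-3 ≈ 1.732.
1: 1.771 (Δ0.039)  2: 1.834 (Δ0.102)  3: 2.063 (Δ0.331)  4: 1.720 (Δ0.012)  5: 1.534 (Δ0.198)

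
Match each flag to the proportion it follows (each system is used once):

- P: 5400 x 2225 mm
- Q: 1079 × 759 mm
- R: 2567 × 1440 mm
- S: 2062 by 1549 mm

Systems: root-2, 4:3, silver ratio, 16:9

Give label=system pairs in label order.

P=silver ratio, Q=root-2, R=16:9, S=4:3

Ratios: P ≈ 2.427; Q ≈ 1.422; R ≈ 1.783; S ≈ 1.331.
Targets: root-2 ≈ 1.414; 4:3 ≈ 1.333; silver ratio ≈ 2.414; 16:9 ≈ 1.778.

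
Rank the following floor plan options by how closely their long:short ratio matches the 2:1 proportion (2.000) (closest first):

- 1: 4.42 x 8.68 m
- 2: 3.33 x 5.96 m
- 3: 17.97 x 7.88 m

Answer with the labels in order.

1: 8.68/4.42 ≈ 1.964 → |1.964 − 2.000| = 0.036
2: 5.96/3.33 ≈ 1.790 → |1.790 − 2.000| = 0.210
3: 17.97/7.88 ≈ 2.280 → |2.280 − 2.000| = 0.280

1, 2, 3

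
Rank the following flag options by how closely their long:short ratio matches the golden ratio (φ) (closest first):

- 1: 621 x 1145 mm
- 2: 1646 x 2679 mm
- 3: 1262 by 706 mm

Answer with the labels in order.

Ratios: 1 = 1145 / 621 ≈ 1.844; 2 = 2679 / 1646 ≈ 1.628; 3 = 1262 / 706 ≈ 1.788.
|Δ from 1.618|: 1 0.226; 2 0.010; 3 0.170.

2, 3, 1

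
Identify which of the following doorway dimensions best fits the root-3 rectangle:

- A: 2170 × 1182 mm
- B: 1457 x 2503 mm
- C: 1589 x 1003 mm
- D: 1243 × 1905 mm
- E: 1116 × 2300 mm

Ratios (long/short): A ≈ 1.836; B ≈ 1.718; C ≈ 1.584; D ≈ 1.533; E ≈ 2.061.
root-3 ≈ 1.732; option B is nearest (Δ 0.014).

B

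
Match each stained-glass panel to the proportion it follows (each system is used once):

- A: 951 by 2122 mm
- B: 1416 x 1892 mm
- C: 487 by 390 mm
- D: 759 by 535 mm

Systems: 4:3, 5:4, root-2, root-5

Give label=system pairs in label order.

Ratios: A ≈ 2.231; B ≈ 1.336; C ≈ 1.249; D ≈ 1.419.
Targets: 4:3 ≈ 1.333; 5:4 ≈ 1.250; root-2 ≈ 1.414; root-5 ≈ 2.236.

A=root-5, B=4:3, C=5:4, D=root-2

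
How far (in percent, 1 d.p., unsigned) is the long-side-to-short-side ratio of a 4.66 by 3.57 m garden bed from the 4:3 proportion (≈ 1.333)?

Ratio = 4.66 / 3.57 ≈ 1.3053.
Ideal 4:3 ≈ 1.3333. |1.3053 − 1.3333| / 1.3333 ≈ 2.10% → 2.1%.

2.1%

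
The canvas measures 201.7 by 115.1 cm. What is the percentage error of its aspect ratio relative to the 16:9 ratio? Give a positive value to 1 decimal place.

1.4%

Ratio = 201.7 / 115.1 ≈ 1.7524.
Ideal 16:9 ≈ 1.7778. |1.7524 − 1.7778| / 1.7778 ≈ 1.43% → 1.4%.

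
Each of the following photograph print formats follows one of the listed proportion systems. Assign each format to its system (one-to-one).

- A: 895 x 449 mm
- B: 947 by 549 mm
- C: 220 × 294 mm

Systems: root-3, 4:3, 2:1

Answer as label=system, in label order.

A = 895/449 ≈ 1.993 → 2:1 (2.000)
B = 947/549 ≈ 1.725 → root-3 (1.732)
C = 294/220 ≈ 1.336 → 4:3 (1.333)

A=2:1, B=root-3, C=4:3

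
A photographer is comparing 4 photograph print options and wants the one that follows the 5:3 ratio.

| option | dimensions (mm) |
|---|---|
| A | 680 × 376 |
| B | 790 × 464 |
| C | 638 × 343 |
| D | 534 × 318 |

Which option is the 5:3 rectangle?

D

Target 5:3 ≈ 1.667.
A: 1.809 (Δ0.142)  B: 1.703 (Δ0.036)  C: 1.860 (Δ0.193)  D: 1.679 (Δ0.012)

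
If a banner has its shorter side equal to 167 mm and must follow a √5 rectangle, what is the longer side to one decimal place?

root-5 ≈ 2.23607.
Longer side = 167 × 2.23607 ≈ 373.424 → 373.4 mm.

373.4 mm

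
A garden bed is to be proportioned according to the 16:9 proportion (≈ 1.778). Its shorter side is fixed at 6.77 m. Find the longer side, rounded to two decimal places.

16:9 ≈ 1.77778.
Longer side = 6.77 × 1.77778 ≈ 12.0356 → 12.04 m.

12.04 m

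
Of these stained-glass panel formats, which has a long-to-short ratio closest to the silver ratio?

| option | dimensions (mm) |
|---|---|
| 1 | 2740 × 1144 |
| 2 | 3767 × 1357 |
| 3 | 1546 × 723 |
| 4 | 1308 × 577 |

Target silver ratio ≈ 2.414.
1: 2.395 (Δ0.019)  2: 2.776 (Δ0.362)  3: 2.138 (Δ0.276)  4: 2.267 (Δ0.147)

1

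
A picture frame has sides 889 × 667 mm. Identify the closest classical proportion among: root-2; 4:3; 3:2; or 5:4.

889/667 ≈ 1.333. Nearest candidates are 4:3 (1.333, off by 0.000) and root-2 (1.414, off by 0.081).

4:3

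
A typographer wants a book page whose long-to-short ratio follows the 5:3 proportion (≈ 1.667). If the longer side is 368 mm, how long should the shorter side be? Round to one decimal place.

5:3 ≈ 1.66667.
Shorter side = 368 ÷ 1.66667 ≈ 220.800 → 220.8 mm.

220.8 mm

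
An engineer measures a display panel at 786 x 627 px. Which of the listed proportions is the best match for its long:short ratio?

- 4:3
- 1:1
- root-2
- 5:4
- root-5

5:4

Ratio = 786 / 627 ≈ 1.254.
Distances: 4:3 1.333 (Δ 0.079); 1:1 1.000 (Δ 0.254); root-2 1.414 (Δ 0.160); 5:4 1.250 (Δ 0.004); root-5 2.236 (Δ 0.982).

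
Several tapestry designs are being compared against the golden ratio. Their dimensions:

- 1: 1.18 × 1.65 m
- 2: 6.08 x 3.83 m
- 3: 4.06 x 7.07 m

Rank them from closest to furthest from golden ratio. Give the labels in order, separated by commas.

2, 3, 1

Ratios: 1 = 1.65 / 1.18 ≈ 1.398; 2 = 6.08 / 3.83 ≈ 1.587; 3 = 7.07 / 4.06 ≈ 1.741.
|Δ from 1.618|: 1 0.220; 2 0.031; 3 0.123.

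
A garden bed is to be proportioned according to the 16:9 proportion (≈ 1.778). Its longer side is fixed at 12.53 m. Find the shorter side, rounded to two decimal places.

16:9 ≈ 1.77778.
Shorter side = 12.53 ÷ 1.77778 ≈ 7.0481 → 7.05 m.

7.05 m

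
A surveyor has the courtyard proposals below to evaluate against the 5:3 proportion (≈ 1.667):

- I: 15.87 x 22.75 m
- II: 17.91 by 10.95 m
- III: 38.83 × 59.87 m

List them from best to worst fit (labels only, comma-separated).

II, III, I

Ratios: I = 22.75 / 15.87 ≈ 1.434; II = 17.91 / 10.95 ≈ 1.636; III = 59.87 / 38.83 ≈ 1.542.
|Δ from 1.667|: I 0.233; II 0.031; III 0.125.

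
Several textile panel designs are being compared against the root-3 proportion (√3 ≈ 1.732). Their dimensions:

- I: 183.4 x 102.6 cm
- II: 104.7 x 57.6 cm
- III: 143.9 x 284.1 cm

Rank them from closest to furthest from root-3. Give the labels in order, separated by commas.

I, II, III

I: 183.4/102.6 ≈ 1.788 → |1.788 − 1.732| = 0.056
II: 104.7/57.6 ≈ 1.818 → |1.818 − 1.732| = 0.086
III: 284.1/143.9 ≈ 1.974 → |1.974 − 1.732| = 0.242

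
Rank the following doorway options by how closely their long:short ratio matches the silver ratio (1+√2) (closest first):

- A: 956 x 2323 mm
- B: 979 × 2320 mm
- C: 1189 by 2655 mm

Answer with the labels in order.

A, B, C

A: 2323/956 ≈ 2.430 → |2.430 − 2.414| = 0.016
B: 2320/979 ≈ 2.370 → |2.370 − 2.414| = 0.044
C: 2655/1189 ≈ 2.233 → |2.233 − 2.414| = 0.181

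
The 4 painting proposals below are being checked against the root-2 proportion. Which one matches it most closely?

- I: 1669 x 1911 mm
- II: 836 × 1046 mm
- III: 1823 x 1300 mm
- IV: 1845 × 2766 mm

Ratios (long/short): I ≈ 1.145; II ≈ 1.251; III ≈ 1.402; IV ≈ 1.499.
root-2 ≈ 1.414; option III is nearest (Δ 0.012).

III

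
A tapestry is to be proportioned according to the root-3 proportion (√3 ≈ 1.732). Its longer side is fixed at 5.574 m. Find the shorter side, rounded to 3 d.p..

3.218 m

root-3 ≈ 1.73205.
Shorter side = 5.574 ÷ 1.73205 ≈ 3.21815 → 3.218 m.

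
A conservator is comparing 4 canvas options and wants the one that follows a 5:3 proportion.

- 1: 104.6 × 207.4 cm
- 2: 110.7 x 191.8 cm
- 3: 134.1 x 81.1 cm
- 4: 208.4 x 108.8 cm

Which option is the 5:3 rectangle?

Ratios (long/short): 1 ≈ 1.983; 2 ≈ 1.733; 3 ≈ 1.654; 4 ≈ 1.915.
5:3 ≈ 1.667; option 3 is nearest (Δ 0.013).

3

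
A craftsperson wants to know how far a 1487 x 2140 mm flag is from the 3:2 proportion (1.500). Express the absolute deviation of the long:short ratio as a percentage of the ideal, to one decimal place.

Ratio = 2140 / 1487 ≈ 1.4391.
Ideal 3:2 = 1.5000. |1.4391 − 1.5000| / 1.5000 ≈ 4.06% → 4.1%.

4.1%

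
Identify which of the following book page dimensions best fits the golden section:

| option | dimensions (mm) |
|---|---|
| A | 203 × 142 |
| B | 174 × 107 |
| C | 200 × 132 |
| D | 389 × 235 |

Ratios (long/short): A ≈ 1.430; B ≈ 1.626; C ≈ 1.515; D ≈ 1.655.
golden ratio ≈ 1.618; option B is nearest (Δ 0.008).

B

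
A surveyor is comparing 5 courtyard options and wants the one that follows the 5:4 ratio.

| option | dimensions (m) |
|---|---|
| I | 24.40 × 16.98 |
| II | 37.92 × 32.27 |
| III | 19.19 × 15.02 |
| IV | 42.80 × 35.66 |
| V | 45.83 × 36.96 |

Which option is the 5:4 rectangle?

Target 5:4 ≈ 1.250.
I: 1.437 (Δ0.187)  II: 1.175 (Δ0.075)  III: 1.278 (Δ0.028)  IV: 1.200 (Δ0.050)  V: 1.240 (Δ0.010)

V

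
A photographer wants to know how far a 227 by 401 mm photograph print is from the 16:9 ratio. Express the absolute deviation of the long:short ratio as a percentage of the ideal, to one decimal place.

Ratio = 401 / 227 ≈ 1.7665.
Ideal 16:9 ≈ 1.7778. |1.7665 − 1.7778| / 1.7778 ≈ 0.64% → 0.6%.

0.6%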